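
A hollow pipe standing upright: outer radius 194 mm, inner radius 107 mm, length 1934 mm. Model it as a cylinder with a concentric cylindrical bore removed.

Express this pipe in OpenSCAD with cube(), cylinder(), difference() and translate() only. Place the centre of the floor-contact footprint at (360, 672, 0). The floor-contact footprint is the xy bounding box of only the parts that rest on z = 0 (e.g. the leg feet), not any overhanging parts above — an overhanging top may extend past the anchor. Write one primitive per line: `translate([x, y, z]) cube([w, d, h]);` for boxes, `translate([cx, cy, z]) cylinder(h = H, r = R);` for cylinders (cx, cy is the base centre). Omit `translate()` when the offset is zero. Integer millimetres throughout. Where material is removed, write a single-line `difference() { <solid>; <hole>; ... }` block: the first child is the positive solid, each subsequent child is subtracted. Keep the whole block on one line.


difference() { translate([360, 672, 0]) cylinder(h = 1934, r = 194); translate([360, 672, 0]) cylinder(h = 1934, r = 107); }


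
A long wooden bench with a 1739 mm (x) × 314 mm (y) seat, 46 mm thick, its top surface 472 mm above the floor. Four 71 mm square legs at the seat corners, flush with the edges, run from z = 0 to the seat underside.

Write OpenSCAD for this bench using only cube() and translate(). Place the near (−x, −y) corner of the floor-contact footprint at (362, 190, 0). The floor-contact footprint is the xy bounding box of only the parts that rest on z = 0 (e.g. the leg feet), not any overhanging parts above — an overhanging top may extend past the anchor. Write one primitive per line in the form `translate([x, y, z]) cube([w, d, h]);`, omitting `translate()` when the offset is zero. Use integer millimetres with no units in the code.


translate([362, 190, 426]) cube([1739, 314, 46]);
translate([362, 190, 0]) cube([71, 71, 426]);
translate([362, 433, 0]) cube([71, 71, 426]);
translate([2030, 190, 0]) cube([71, 71, 426]);
translate([2030, 433, 0]) cube([71, 71, 426]);


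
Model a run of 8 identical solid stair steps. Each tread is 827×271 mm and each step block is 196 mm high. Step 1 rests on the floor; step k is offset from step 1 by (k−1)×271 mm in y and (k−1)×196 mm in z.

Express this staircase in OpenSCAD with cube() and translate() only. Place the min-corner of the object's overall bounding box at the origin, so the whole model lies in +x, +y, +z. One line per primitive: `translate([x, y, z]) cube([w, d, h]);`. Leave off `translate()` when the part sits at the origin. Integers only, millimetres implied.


cube([827, 271, 196]);
translate([0, 271, 196]) cube([827, 271, 196]);
translate([0, 542, 392]) cube([827, 271, 196]);
translate([0, 813, 588]) cube([827, 271, 196]);
translate([0, 1084, 784]) cube([827, 271, 196]);
translate([0, 1355, 980]) cube([827, 271, 196]);
translate([0, 1626, 1176]) cube([827, 271, 196]);
translate([0, 1897, 1372]) cube([827, 271, 196]);


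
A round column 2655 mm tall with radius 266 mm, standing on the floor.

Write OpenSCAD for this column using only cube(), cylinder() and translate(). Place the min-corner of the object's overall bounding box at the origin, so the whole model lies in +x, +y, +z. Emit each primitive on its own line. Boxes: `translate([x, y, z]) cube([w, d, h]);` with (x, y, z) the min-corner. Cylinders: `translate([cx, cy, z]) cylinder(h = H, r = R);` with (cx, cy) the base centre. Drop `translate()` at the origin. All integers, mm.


translate([266, 266, 0]) cylinder(h = 2655, r = 266);


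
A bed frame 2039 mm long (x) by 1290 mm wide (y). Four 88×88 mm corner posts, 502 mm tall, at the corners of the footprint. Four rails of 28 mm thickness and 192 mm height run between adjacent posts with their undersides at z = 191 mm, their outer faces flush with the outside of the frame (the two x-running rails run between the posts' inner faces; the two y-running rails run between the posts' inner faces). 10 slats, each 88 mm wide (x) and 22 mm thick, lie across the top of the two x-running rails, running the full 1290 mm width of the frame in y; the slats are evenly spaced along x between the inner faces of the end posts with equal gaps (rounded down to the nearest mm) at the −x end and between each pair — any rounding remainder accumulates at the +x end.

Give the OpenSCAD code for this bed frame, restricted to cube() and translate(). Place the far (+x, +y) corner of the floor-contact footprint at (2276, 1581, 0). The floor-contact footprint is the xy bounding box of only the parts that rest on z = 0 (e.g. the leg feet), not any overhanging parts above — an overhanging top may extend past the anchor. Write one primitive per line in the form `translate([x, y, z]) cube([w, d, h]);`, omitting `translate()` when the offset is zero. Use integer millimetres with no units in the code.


// slat z = rail_z + rail_h = 191 + 192 = 383
// slat gap = ⌊(1863 − 10·88) / 11⌋ = 89
translate([237, 291, 0]) cube([88, 88, 502]);
translate([237, 1493, 0]) cube([88, 88, 502]);
translate([2188, 291, 0]) cube([88, 88, 502]);
translate([2188, 1493, 0]) cube([88, 88, 502]);
translate([325, 291, 191]) cube([1863, 28, 192]);
translate([325, 1553, 191]) cube([1863, 28, 192]);
translate([237, 379, 191]) cube([28, 1114, 192]);
translate([2248, 379, 191]) cube([28, 1114, 192]);
translate([414, 291, 383]) cube([88, 1290, 22]);
translate([591, 291, 383]) cube([88, 1290, 22]);
translate([768, 291, 383]) cube([88, 1290, 22]);
translate([945, 291, 383]) cube([88, 1290, 22]);
translate([1122, 291, 383]) cube([88, 1290, 22]);
translate([1299, 291, 383]) cube([88, 1290, 22]);
translate([1476, 291, 383]) cube([88, 1290, 22]);
translate([1653, 291, 383]) cube([88, 1290, 22]);
translate([1830, 291, 383]) cube([88, 1290, 22]);
translate([2007, 291, 383]) cube([88, 1290, 22]);


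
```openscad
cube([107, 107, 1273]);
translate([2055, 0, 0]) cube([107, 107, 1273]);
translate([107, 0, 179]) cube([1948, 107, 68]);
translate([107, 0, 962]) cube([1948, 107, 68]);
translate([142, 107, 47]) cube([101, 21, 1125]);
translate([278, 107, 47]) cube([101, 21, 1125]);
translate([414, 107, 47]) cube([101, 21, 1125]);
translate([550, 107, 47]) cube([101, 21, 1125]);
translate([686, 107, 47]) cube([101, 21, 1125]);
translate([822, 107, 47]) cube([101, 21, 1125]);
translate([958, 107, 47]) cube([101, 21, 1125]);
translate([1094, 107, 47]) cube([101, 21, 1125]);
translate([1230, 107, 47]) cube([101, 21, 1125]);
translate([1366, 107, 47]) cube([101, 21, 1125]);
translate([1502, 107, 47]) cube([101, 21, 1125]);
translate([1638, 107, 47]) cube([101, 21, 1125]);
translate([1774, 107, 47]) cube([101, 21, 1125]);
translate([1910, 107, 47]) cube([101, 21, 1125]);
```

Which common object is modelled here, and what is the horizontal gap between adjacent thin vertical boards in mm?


A fence section. The picket gap is 35 mm.

Two posts, two rails, 14 pickets — a fence section. Span 1948 mm holds 14 pickets of 101 mm with 15 equal gaps: ⌊(1948 − 14·101) / 15⌋ = 35 mm.


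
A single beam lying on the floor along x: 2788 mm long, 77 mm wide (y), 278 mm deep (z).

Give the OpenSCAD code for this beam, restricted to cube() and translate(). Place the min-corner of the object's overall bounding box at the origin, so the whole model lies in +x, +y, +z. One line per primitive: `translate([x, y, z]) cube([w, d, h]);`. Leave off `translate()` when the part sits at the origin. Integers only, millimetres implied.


cube([2788, 77, 278]);


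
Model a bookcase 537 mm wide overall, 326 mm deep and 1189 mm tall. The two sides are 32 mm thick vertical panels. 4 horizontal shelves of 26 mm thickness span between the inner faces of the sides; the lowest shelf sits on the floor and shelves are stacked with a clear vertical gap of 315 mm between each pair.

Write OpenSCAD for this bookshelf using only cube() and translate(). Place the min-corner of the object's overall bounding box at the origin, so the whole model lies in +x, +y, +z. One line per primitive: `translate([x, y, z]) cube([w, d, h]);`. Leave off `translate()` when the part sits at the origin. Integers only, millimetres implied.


cube([32, 326, 1189]);
translate([505, 0, 0]) cube([32, 326, 1189]);
translate([32, 0, 0]) cube([473, 326, 26]);
translate([32, 0, 341]) cube([473, 326, 26]);
translate([32, 0, 682]) cube([473, 326, 26]);
translate([32, 0, 1023]) cube([473, 326, 26]);


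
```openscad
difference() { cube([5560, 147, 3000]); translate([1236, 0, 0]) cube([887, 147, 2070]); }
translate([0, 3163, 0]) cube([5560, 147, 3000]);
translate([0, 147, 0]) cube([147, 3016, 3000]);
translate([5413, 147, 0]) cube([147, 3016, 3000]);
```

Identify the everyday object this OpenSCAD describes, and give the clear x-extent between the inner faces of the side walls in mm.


A single room. The interior width is 5266 mm.

Four walls enclosing a rectangle with a door in the front wall — a room. Outside width 5560 minus two 147 mm walls gives 5266 mm.


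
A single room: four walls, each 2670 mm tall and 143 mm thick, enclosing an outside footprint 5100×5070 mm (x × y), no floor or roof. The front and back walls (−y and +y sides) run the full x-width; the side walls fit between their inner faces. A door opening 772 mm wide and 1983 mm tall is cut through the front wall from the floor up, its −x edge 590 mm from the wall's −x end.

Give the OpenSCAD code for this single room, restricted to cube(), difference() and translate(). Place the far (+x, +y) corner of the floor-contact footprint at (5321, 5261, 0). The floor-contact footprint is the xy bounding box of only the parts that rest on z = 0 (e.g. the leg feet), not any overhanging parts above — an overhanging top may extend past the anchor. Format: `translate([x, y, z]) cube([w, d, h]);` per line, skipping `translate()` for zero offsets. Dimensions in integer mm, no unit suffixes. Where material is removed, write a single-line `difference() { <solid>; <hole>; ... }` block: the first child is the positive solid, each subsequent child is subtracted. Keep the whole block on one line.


difference() { translate([221, 191, 0]) cube([5100, 143, 2670]); translate([811, 191, 0]) cube([772, 143, 1983]); }
translate([221, 5118, 0]) cube([5100, 143, 2670]);
translate([221, 334, 0]) cube([143, 4784, 2670]);
translate([5178, 334, 0]) cube([143, 4784, 2670]);


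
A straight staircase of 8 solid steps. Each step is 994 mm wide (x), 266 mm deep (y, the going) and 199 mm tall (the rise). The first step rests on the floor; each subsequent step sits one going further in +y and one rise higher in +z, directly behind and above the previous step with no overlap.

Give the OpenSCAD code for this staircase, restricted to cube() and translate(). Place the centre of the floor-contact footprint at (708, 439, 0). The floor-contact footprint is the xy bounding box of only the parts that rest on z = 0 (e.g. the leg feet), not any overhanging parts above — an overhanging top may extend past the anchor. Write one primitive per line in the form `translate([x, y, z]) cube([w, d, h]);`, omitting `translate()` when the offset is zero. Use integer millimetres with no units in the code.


translate([211, 306, 0]) cube([994, 266, 199]);
translate([211, 572, 199]) cube([994, 266, 199]);
translate([211, 838, 398]) cube([994, 266, 199]);
translate([211, 1104, 597]) cube([994, 266, 199]);
translate([211, 1370, 796]) cube([994, 266, 199]);
translate([211, 1636, 995]) cube([994, 266, 199]);
translate([211, 1902, 1194]) cube([994, 266, 199]);
translate([211, 2168, 1393]) cube([994, 266, 199]);


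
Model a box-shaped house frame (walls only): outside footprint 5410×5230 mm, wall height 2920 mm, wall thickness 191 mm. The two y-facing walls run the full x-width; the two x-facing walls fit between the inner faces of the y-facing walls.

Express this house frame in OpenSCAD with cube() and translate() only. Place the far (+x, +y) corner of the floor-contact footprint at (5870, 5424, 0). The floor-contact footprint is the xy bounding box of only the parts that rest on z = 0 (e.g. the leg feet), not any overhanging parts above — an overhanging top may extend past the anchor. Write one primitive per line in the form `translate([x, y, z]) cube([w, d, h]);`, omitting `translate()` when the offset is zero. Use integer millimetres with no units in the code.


translate([460, 194, 0]) cube([5410, 191, 2920]);
translate([460, 5233, 0]) cube([5410, 191, 2920]);
translate([460, 385, 0]) cube([191, 4848, 2920]);
translate([5679, 385, 0]) cube([191, 4848, 2920]);


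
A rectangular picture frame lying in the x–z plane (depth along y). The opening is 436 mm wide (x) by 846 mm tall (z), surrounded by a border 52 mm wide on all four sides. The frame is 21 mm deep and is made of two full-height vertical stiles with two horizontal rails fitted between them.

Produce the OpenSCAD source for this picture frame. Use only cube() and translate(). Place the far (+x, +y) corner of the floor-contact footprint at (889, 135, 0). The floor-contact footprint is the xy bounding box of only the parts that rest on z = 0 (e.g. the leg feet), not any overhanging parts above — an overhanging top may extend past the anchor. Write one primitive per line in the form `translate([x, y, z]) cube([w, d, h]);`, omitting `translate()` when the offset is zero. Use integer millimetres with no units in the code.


translate([349, 114, 0]) cube([52, 21, 950]);
translate([837, 114, 0]) cube([52, 21, 950]);
translate([401, 114, 0]) cube([436, 21, 52]);
translate([401, 114, 898]) cube([436, 21, 52]);


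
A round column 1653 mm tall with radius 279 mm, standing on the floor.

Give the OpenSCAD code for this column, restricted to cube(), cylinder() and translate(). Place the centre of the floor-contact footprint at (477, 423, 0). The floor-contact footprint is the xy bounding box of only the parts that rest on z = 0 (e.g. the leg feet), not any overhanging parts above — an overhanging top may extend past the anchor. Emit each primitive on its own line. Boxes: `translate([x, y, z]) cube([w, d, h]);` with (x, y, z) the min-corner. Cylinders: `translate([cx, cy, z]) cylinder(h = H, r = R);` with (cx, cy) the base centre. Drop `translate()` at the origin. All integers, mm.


translate([477, 423, 0]) cylinder(h = 1653, r = 279);


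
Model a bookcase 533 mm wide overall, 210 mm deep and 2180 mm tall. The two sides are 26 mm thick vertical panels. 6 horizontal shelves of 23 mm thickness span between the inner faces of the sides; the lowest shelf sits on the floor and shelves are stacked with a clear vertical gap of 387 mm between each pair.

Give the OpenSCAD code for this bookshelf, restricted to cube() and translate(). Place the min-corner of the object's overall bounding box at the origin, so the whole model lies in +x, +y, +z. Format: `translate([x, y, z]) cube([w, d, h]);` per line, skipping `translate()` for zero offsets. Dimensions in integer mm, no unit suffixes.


cube([26, 210, 2180]);
translate([507, 0, 0]) cube([26, 210, 2180]);
translate([26, 0, 0]) cube([481, 210, 23]);
translate([26, 0, 410]) cube([481, 210, 23]);
translate([26, 0, 820]) cube([481, 210, 23]);
translate([26, 0, 1230]) cube([481, 210, 23]);
translate([26, 0, 1640]) cube([481, 210, 23]);
translate([26, 0, 2050]) cube([481, 210, 23]);


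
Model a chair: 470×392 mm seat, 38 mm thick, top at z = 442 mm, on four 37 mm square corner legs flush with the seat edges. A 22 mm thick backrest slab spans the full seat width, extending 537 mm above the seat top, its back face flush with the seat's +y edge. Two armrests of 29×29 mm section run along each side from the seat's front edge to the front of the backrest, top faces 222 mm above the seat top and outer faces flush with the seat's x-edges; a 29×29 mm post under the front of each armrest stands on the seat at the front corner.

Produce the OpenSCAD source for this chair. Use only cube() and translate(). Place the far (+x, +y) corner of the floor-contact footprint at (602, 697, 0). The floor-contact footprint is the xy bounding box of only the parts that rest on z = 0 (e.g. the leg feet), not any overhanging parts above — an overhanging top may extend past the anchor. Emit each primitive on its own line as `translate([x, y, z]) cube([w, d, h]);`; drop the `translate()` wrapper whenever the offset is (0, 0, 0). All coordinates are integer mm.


// leg_h = 442 - 38 = 404
// arm post h = 222 - 29 = 193
translate([132, 305, 404]) cube([470, 392, 38]);
translate([132, 305, 0]) cube([37, 37, 404]);
translate([565, 305, 0]) cube([37, 37, 404]);
translate([132, 660, 0]) cube([37, 37, 404]);
translate([565, 660, 0]) cube([37, 37, 404]);
translate([132, 675, 442]) cube([470, 22, 537]);
translate([132, 305, 635]) cube([29, 370, 29]);
translate([573, 305, 635]) cube([29, 370, 29]);
translate([132, 305, 442]) cube([29, 29, 193]);
translate([573, 305, 442]) cube([29, 29, 193]);


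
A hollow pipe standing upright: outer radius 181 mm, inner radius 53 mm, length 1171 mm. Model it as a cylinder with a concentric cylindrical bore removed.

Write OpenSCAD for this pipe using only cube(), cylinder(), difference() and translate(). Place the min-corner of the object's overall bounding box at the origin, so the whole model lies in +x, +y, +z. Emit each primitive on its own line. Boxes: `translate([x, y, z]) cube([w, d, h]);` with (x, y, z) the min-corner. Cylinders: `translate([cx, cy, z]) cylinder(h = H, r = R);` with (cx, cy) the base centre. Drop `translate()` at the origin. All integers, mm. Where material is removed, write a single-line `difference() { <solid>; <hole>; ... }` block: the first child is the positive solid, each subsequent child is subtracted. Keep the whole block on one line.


difference() { translate([181, 181, 0]) cylinder(h = 1171, r = 181); translate([181, 181, 0]) cylinder(h = 1171, r = 53); }


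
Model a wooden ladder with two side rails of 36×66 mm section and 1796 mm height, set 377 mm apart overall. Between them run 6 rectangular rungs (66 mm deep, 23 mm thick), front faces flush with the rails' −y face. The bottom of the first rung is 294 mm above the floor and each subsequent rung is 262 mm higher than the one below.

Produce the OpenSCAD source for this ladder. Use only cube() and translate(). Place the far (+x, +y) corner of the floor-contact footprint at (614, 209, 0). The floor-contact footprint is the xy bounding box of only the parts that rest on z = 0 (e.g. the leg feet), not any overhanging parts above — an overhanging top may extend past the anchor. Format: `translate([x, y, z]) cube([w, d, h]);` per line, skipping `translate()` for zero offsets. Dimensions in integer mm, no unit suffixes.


// rung span = 377 - 2*36 = 305
// rung[k] z = 294 + k*262
translate([237, 143, 0]) cube([36, 66, 1796]);
translate([578, 143, 0]) cube([36, 66, 1796]);
translate([273, 143, 294]) cube([305, 66, 23]);
translate([273, 143, 556]) cube([305, 66, 23]);
translate([273, 143, 818]) cube([305, 66, 23]);
translate([273, 143, 1080]) cube([305, 66, 23]);
translate([273, 143, 1342]) cube([305, 66, 23]);
translate([273, 143, 1604]) cube([305, 66, 23]);


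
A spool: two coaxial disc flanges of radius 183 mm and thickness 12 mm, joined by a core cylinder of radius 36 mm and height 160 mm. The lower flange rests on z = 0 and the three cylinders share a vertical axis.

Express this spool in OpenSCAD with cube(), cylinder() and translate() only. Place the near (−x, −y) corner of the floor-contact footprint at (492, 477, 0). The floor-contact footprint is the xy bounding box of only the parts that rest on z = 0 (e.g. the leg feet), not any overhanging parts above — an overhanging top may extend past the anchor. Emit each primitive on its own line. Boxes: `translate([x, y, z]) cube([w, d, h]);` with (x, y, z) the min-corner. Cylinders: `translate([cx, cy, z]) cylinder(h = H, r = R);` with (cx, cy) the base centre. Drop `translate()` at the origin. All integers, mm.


translate([675, 660, 0]) cylinder(h = 12, r = 183);
translate([675, 660, 12]) cylinder(h = 160, r = 36);
translate([675, 660, 172]) cylinder(h = 12, r = 183);


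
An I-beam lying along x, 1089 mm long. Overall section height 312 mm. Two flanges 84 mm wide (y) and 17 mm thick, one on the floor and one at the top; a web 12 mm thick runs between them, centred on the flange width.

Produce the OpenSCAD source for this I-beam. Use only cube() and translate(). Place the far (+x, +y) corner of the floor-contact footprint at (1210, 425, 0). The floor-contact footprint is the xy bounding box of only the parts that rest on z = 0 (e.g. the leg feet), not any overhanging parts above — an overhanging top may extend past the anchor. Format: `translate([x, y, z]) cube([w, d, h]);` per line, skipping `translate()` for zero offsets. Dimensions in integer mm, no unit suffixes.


translate([121, 341, 0]) cube([1089, 84, 17]);
translate([121, 377, 17]) cube([1089, 12, 278]);
translate([121, 341, 295]) cube([1089, 84, 17]);


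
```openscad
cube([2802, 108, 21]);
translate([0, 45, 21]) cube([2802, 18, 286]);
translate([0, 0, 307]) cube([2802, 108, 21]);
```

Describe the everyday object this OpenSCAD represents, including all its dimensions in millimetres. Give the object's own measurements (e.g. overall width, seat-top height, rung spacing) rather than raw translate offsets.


An I-beam lying along x, 2802 mm long. Overall section height 328 mm. Two flanges 108 mm wide (y) and 21 mm thick, one on the floor and one at the top; a web 18 mm thick runs between them, centred on the flange width.


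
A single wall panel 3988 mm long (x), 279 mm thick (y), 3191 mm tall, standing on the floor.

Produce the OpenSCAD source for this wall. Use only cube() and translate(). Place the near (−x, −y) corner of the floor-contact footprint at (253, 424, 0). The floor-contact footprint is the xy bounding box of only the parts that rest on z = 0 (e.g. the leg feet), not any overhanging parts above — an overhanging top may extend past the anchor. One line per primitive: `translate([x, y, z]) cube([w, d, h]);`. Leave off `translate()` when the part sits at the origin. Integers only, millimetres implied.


translate([253, 424, 0]) cube([3988, 279, 3191]);


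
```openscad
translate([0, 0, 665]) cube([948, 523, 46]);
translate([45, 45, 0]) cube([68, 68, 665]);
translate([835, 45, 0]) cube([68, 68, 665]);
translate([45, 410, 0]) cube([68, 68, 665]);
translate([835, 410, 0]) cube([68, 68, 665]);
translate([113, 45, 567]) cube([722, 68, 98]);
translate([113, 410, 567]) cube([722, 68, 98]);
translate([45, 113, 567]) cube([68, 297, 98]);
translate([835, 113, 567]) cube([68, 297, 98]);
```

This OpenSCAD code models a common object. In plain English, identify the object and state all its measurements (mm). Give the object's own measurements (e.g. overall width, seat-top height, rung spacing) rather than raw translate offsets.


A rectangular dining table. The top is 948×523×46 mm with its upper surface at z = 711 mm. It stands on four 68×68 mm square legs, each inset 45 mm from the nearest pair of top edges, running from the floor to the underside of the top. Four apron rails, 68 mm thick and 98 mm tall, run between adjacent legs with their top edges flush with the underside of the top and their outer faces flush with the legs' outer faces.


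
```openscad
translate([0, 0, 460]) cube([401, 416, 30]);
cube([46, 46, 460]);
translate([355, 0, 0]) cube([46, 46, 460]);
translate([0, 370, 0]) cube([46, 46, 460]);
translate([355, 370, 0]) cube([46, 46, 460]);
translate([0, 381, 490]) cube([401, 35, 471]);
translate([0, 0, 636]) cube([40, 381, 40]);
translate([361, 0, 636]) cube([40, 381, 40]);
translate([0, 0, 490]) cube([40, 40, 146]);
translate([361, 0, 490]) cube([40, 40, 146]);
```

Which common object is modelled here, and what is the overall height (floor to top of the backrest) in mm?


A chair. The overall height is 961 mm.

A slab on four corner posts with a tall panel at the back — a chair. The seat slab sits at z = 460 with thickness 30, and the 471 mm backrest starts at the seat top, so the overall height is 460 + 30 + 471 = 961 mm.


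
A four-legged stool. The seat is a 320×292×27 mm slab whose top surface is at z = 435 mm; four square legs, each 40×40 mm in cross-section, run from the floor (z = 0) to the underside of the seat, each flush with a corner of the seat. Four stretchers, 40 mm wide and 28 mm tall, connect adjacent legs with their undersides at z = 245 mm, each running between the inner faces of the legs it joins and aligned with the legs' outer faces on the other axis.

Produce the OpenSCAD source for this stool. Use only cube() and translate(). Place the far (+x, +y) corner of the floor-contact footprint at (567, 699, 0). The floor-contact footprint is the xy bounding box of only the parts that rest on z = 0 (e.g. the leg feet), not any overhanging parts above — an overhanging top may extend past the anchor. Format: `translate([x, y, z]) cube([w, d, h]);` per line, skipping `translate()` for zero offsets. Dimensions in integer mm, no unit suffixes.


// leg_h = 435 - 27 = 408
// stretcher span = 320 - 2*40 = 240
translate([247, 407, 408]) cube([320, 292, 27]);
translate([247, 407, 0]) cube([40, 40, 408]);
translate([527, 407, 0]) cube([40, 40, 408]);
translate([247, 659, 0]) cube([40, 40, 408]);
translate([527, 659, 0]) cube([40, 40, 408]);
translate([287, 407, 245]) cube([240, 40, 28]);
translate([287, 659, 245]) cube([240, 40, 28]);
translate([247, 447, 245]) cube([40, 212, 28]);
translate([527, 447, 245]) cube([40, 212, 28]);


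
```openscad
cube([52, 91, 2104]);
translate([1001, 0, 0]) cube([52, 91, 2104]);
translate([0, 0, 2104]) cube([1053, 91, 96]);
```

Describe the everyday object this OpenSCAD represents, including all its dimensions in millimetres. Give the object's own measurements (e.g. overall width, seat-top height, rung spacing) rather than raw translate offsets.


A door frame. The clear opening is 949 mm wide and 2104 mm high. Two 52 mm wide jambs, 91 mm deep, stand either side of the opening from the floor to the top of the opening. A 96 mm thick head sits across the top of both jambs, spanning the full outside width of the frame.


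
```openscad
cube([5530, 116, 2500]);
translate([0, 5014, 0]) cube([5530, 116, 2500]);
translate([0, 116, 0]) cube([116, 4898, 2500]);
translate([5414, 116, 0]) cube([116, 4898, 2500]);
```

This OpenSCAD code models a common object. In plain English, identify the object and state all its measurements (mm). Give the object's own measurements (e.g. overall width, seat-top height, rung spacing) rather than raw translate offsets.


The wall frame of a small rectangular building: four walls, each 2500 mm tall and 116 mm thick, enclosing a footprint 5530 mm (x) by 5130 mm (y) outside-to-outside, with no floor or roof. The front and back walls (the −y and +y sides) span the full width; the two side walls fit between them.


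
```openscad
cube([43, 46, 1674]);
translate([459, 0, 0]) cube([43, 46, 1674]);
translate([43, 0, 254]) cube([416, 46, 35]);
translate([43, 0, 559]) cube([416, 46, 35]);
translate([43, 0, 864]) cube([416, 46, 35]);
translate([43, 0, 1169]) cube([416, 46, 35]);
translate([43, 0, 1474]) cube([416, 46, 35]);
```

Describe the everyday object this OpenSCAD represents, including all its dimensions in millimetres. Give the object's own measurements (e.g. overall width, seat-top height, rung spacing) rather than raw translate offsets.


A straight ladder. Two 43×46 mm vertical rails, 1674 mm tall, stand 502 mm apart (outside-to-outside) with their front faces coplanar on the −y side. 5 rungs, each 46 mm deep and 35 mm tall, span between the inner faces of the rails, front faces flush with the rails. The lowest rung's underside is at z = 254 mm and rungs are spaced 305 mm apart (underside to underside).


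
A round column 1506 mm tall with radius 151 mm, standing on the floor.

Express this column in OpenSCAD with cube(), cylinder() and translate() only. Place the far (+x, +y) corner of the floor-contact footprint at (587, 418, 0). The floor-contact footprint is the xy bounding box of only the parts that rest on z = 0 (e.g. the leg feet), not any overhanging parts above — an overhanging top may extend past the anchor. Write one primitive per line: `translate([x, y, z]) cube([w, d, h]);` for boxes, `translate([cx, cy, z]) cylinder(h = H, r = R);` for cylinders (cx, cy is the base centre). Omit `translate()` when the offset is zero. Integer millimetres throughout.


translate([436, 267, 0]) cylinder(h = 1506, r = 151);


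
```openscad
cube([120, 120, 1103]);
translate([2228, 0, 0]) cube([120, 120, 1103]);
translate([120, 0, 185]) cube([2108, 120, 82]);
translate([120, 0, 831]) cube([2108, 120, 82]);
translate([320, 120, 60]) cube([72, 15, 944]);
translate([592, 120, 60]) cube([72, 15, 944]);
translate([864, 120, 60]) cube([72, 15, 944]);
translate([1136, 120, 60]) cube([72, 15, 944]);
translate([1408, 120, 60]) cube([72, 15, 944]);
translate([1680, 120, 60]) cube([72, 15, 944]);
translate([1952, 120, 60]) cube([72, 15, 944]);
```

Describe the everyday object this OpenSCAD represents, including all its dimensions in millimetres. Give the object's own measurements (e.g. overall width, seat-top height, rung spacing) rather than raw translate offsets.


A fence section. Two 120×120 mm posts, 1103 mm tall, stand on the floor with a clear span of 2108 mm between their inner faces. Two horizontal rails of 120×82 mm section span the gap between the posts with their undersides at z = 185 mm and z = 831 mm, flush with the posts' −y face. 7 pickets, each 72 mm wide, 15 mm thick and 944 mm tall, are fixed to the +y face of the rails with their bottoms at z = 60 mm, spaced across the span with a 200 mm gap after the −x post and between neighbouring pickets, with 204 mm left before the +x post.


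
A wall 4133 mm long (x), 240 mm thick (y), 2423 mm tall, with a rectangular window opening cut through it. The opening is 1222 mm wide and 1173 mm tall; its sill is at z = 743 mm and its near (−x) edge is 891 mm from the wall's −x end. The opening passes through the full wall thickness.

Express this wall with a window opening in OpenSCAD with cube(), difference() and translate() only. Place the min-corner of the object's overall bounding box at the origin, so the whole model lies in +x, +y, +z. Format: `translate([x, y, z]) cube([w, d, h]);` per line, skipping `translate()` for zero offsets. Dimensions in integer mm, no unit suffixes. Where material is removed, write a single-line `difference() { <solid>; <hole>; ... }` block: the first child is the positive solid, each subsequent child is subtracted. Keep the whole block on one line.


difference() { cube([4133, 240, 2423]); translate([891, 0, 743]) cube([1222, 240, 1173]); }


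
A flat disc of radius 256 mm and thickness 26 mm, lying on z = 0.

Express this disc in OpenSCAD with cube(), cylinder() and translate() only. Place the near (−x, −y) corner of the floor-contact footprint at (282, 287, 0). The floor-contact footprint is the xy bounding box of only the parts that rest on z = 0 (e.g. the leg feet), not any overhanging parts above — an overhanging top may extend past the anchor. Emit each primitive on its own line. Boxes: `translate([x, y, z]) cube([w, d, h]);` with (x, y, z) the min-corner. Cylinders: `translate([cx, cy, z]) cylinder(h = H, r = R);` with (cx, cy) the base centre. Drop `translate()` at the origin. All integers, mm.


translate([538, 543, 0]) cylinder(h = 26, r = 256);


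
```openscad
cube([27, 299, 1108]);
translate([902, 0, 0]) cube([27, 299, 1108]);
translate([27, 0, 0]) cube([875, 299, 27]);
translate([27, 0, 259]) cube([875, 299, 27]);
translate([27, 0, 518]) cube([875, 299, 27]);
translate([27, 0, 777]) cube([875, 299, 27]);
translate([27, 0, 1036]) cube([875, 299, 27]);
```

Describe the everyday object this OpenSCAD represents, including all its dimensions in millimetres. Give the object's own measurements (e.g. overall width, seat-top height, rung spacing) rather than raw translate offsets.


An open bookshelf. Two side panels, each 27 mm thick, 299 mm deep and 1108 mm tall, stand 929 mm apart (outside-to-outside). Between them sit 5 shelves, each 27 mm thick and 299 mm deep, spanning the full gap between the sides. The bottom shelf rests on the floor (its underside at z = 0) and the clear gap between one shelf's top and the next shelf's underside is 232 mm.


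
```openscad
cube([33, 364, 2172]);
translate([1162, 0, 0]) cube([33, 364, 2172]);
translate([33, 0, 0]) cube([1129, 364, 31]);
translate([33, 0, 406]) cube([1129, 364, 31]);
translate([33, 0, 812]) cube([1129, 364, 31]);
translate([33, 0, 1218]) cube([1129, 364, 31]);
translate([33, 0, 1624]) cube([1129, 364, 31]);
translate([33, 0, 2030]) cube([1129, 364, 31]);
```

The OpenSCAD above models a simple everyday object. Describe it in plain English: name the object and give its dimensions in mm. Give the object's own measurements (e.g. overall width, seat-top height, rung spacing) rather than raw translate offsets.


An open bookshelf. Two side panels, each 33 mm thick, 364 mm deep and 2172 mm tall, stand 1195 mm apart (outside-to-outside). Between them sit 6 shelves, each 31 mm thick and 364 mm deep, spanning the full gap between the sides. The bottom shelf rests on the floor (its underside at z = 0) and the clear gap between one shelf's top and the next shelf's underside is 375 mm.


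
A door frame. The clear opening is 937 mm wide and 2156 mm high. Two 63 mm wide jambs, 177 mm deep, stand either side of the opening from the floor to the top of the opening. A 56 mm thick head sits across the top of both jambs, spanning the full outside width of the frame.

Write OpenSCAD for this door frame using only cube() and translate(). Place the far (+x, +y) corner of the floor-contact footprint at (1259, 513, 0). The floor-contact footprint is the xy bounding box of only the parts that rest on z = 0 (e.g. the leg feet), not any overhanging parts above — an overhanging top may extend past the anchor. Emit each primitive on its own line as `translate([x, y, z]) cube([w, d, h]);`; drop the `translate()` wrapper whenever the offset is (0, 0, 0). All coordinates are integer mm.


translate([196, 336, 0]) cube([63, 177, 2156]);
translate([1196, 336, 0]) cube([63, 177, 2156]);
translate([196, 336, 2156]) cube([1063, 177, 56]);


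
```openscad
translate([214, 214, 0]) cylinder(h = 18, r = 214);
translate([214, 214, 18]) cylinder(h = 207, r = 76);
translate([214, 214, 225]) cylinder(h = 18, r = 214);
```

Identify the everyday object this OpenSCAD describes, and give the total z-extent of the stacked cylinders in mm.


A spool. The overall height is 243 mm.

Three coaxial cylinders, large–small–large — a spool. Two 18 mm flanges and a 207 mm core give 18 + 207 + 18 = 243 mm.


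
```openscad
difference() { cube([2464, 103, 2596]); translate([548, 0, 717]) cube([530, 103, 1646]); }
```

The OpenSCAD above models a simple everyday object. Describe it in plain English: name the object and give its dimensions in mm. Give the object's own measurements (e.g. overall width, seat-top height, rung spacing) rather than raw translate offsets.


A wall 2464 mm long (x), 103 mm thick (y), 2596 mm tall, with a rectangular window opening cut through it. The opening is 530 mm wide and 1646 mm tall; its sill is at z = 717 mm and its near (−x) edge is 548 mm from the wall's −x end. The opening passes through the full wall thickness.


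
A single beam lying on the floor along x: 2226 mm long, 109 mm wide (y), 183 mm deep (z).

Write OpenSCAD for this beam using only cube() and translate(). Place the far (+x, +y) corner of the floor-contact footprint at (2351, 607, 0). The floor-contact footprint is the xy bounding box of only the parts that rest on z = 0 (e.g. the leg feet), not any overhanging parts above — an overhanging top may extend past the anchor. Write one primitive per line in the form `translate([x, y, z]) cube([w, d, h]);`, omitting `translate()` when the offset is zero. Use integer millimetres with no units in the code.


translate([125, 498, 0]) cube([2226, 109, 183]);


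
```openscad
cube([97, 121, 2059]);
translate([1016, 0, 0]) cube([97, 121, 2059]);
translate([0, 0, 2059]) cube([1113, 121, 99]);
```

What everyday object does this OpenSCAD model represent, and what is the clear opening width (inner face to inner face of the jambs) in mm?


A door frame. The clear opening width is 919 mm.

Two 2059 mm tall posts with a header on top — a door frame. The left jamb is 97 mm wide at x = 0; the right jamb starts at x = 1016. The clear opening is 1016 − 97 = 919 mm.


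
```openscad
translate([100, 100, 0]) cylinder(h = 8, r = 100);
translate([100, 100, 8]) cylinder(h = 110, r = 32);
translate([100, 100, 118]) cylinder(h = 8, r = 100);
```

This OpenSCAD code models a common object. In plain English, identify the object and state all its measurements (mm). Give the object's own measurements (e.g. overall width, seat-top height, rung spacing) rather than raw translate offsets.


A spool: two coaxial disc flanges of radius 100 mm and thickness 8 mm, joined by a core cylinder of radius 32 mm and height 110 mm. The lower flange rests on z = 0 and the three cylinders share a vertical axis.


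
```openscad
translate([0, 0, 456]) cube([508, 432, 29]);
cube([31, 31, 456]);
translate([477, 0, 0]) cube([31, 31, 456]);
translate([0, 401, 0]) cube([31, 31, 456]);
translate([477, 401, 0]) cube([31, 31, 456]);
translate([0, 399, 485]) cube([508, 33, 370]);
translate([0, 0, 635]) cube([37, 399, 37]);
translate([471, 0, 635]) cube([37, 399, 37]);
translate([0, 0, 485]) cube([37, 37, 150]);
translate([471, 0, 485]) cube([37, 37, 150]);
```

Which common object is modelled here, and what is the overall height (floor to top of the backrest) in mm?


A chair. The overall height is 855 mm.

A slab on four corner posts with a tall panel at the back — a chair. The seat slab sits at z = 456 with thickness 29, and the 370 mm backrest starts at the seat top, so the overall height is 456 + 29 + 370 = 855 mm.


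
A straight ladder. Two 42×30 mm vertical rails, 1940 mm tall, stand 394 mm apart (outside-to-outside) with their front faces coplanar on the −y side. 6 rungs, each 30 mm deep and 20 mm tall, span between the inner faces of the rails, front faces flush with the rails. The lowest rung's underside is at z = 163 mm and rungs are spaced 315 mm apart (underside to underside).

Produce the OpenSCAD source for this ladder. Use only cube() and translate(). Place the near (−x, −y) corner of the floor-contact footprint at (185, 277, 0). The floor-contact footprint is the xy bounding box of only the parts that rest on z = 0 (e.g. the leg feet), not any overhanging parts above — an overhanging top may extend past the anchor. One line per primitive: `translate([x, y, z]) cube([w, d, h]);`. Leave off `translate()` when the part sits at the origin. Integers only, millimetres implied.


translate([185, 277, 0]) cube([42, 30, 1940]);
translate([537, 277, 0]) cube([42, 30, 1940]);
translate([227, 277, 163]) cube([310, 30, 20]);
translate([227, 277, 478]) cube([310, 30, 20]);
translate([227, 277, 793]) cube([310, 30, 20]);
translate([227, 277, 1108]) cube([310, 30, 20]);
translate([227, 277, 1423]) cube([310, 30, 20]);
translate([227, 277, 1738]) cube([310, 30, 20]);


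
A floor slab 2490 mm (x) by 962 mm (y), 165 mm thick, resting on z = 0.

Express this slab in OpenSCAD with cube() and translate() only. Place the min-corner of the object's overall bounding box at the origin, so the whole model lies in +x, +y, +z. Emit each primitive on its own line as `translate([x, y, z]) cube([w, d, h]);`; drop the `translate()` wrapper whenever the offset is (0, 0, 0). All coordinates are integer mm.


cube([2490, 962, 165]);


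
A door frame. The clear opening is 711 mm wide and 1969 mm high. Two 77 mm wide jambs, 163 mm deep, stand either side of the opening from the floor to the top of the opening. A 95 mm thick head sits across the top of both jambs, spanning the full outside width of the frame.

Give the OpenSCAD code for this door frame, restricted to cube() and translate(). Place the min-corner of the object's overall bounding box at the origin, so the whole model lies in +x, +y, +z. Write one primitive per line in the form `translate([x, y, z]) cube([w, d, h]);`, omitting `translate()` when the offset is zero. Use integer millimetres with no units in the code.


cube([77, 163, 1969]);
translate([788, 0, 0]) cube([77, 163, 1969]);
translate([0, 0, 1969]) cube([865, 163, 95]);
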